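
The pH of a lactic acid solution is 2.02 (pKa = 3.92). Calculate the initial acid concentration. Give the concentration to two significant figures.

[H+] = 10^(-2.02) = 9.55 × 10^-3 M = x
Ka = 10^(−3.92) = 1.20 × 10^-4
Ka = x²/(C₀ − x) ⇒ C₀ = x + x²/Ka
C₀ = 9.55 × 10^-3 + (9.55 × 10^-3)²/(1.20 × 10^-4) = 7.70 × 10^-1 M

C₀ = 7.7 × 10^-1 M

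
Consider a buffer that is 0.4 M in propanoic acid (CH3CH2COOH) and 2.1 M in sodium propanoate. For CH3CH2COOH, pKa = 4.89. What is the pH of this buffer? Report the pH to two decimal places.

pH = 5.61

Henderson–Hasselbalch: pH = pKa + log([CH3CH2COO-]/[CH3CH2COOH]) = 4.89 + log(2.1/0.4)
pH = 4.89 + (+0.720) = 5.61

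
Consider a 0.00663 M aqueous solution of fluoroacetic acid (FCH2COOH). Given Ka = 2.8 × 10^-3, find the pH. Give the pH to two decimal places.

pH = 2.50

FCH2COOH ⇌ FCH2COO- + H+
From the ICE table, Ka = [H+]²/(0.00663 − [H+]) = 2.8 × 10^-3.
Here C₀/Ka ≈ 2.37, so the small-[H+] approximation fails. Use the quadratic:
[H+] = (−Ka + √(Ka² + 4·Ka·C₀))/2 = 3.13 × 10^-3 M
pH = −log[H+] = −log(3.13 × 10^-3) = 2.50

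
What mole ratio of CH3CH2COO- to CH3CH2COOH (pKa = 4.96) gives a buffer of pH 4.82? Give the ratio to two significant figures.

ratio = 0.72

pH = pKa + log(r) ⇒ log(r) = 4.82 − 4.96 = -0.14
r = [CH3CH2COO-]/[CH3CH2COOH] = 10^(-0.14) = 0.724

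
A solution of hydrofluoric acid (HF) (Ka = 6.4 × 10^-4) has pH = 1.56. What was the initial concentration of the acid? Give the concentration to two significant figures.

C₀ = 1.2 M

[H+] = 10^(-1.56) = 2.75 × 10^-2 M = x
Ka = x²/(C₀ − x) ⇒ C₀ = x + x²/Ka
C₀ = 2.75 × 10^-2 + (2.75 × 10^-2)²/(6.4 × 10^-4) = 1.21 M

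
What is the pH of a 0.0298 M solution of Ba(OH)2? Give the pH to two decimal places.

pH = 12.78

Ba(OH)2 is a strong base (each formula unit releases 2 OH-); [OH-] = 0.0596 M.
pOH = -log(0.0596) = 1.22
pH = 14.00 - 1.22 = 12.78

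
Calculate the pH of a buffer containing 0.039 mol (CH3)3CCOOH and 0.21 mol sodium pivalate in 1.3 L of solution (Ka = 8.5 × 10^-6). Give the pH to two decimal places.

pH = 5.80

pKa = −log(8.5 × 10^-6) = 5.071
pH = pKa + log([A⁻]/[HA]) = 5.071 + log(0.21/0.039)
pH = 5.071 + (+0.731) = 5.80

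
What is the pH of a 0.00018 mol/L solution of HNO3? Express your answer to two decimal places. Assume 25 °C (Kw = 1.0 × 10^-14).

pH = 3.74

HNO3 is a strong acid and dissociates completely, so [H+] = 0.00018 M.
pH = -log(0.00018) = 3.74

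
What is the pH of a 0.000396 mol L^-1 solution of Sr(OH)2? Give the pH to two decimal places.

Sr(OH)2 is a strong base (each formula unit releases 2 OH-); [OH-] = 0.000792 M.
pOH = -log(0.000792) = 3.10
pH = 14.00 - 3.10 = 10.90

pH = 10.90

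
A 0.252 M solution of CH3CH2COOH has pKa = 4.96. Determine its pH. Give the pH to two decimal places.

pH = 2.78

CH3CH2COOH ⇌ CH3CH2COO- + H+
Ka = 10^(−4.96) = 1.10 × 10^-5
From the ICE table, Ka = [H+]²/(0.252 − [H+]) = 1.10 × 10^-5.
Since Ka ≪ C₀, [H+] ≈ √(Ka·C₀) = 1.66 × 10^-3 M.
([H+]/C₀ = 0.66% < 5%, so the approximation holds.)
pH = −log(1.66 × 10^-3) = 2.78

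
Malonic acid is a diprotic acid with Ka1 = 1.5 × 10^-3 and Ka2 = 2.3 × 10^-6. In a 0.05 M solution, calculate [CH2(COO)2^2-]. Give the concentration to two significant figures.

First ionization gives [H+] ≈ [CH2(COOH)COO-] = 7.94 × 10^-3 M.
Second step: Ka2 = [H+][CH2(COO)2^2-]/[CH2(COOH)COO-] ≈ [CH2(COO)2^2-] (since [H+] ≈ [CH2(COOH)COO-]).
So [CH2(COO)2^2-] ≈ Ka2.

2.3 × 10^-6 M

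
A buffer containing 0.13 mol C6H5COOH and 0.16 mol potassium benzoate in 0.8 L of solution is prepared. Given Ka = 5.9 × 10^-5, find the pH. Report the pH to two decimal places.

pH = 4.32

pKa = −log(5.9 × 10^-5) = 4.229
pH = pKa + log([A⁻]/[HA]) = 4.229 + log(0.16/0.13)
pH = 4.229 + (+0.090) = 4.32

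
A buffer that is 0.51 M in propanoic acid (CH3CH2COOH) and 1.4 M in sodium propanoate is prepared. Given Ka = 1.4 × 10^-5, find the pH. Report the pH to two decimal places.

pH = 5.29

pKa = −log(1.4 × 10^-5) = 4.854
Henderson–Hasselbalch: pH = pKa + log([CH3CH2COO-]/[CH3CH2COOH]) = 4.854 + log(1.4/0.51)
pH = 4.854 + (+0.439) = 5.29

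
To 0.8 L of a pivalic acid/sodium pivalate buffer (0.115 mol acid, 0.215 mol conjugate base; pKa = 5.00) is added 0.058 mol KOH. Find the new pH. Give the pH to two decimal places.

pH = 5.68

OH- converts (CH3)3CCOOH to (CH3)3CCOO-: (CH3)3CCOOH → 0.057 mol, (CH3)3CCOO- → 0.273 mol.
Henderson–Hasselbalch with mole ratio 0.273/0.057: pH = 5.00 + (+0.680)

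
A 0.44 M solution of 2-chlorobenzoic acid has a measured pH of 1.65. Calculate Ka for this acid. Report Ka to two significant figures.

Ka = 1.2 × 10^-3

[H+] = 10^(-1.65) = 2.24 × 10^-2 M
At equilibrium [HA] = 0.44 − 2.24 × 10^-2 = 4.18 × 10^-1 M
Ka = [H+][A-]/[HA] = (2.24 × 10^-2)² / 4.18 × 10^-1 = 1.2 × 10^-3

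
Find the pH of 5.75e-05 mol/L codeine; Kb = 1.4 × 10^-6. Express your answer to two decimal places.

C18H21NO3 + H2O ⇌ C18H22NO3+ + OH-
From the ICE table, Kb = [OH-]²/(5.75e-05 − [OH-]) = 1.4 × 10^-6.
[OH-] is not negligible relative to C₀; solve [OH-]² + 1.4e-06·[OH-] − 8.05e-11 = 0.
[OH-] = (−Kb + √(Kb² + 4·Kb·C₀))/2 = 8.30 × 10^-6 M
pOH = 5.08, so pH = 14.00 − pOH = 8.92

pH = 8.92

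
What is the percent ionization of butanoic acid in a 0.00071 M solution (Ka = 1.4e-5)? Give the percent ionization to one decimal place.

13.1%

CH3(CH2)2COOH ⇌ CH3(CH2)2COO- + H+; let x = [H+] at equilibrium.
Solve x² + 1.4e-05x − 9.94e-09 = 0 → x = 9.29 × 10^-5 M
Fraction ionized = 9.29 × 10^-5 / 0.00071 = 0.1308 → 13.1%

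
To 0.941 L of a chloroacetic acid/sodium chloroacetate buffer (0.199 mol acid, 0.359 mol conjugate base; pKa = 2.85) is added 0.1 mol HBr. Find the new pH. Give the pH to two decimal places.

pH = 2.79

After neutralization: n(ClCH2COOH) = 0.299 mol, n(ClCH2COO-) = 0.259 mol.
pH = pKa + log([A⁻]/[HA]) = 2.85 + log(0.259/0.299) = 2.85 -0.062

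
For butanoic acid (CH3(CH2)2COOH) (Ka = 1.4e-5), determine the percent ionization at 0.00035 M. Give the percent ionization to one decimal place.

18.1%

CH3(CH2)2COOH ⇌ CH3(CH2)2COO- + H+; let x = [H+] at equilibrium.
Ka = x²/(C₀ − x); solving the quadratic gives x = 6.33 × 10^-5 M.
Fraction ionized = 6.33 × 10^-5 / 0.00035 = 0.1809 → 18.1%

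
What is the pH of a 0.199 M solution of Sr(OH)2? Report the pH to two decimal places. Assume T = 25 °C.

pH = 13.60

Sr(OH)2 is a strong base (each formula unit releases 2 OH-); [OH-] = 0.398 M.
pOH = -log(0.398) = 0.40
pH = 14.00 - 0.40 = 13.60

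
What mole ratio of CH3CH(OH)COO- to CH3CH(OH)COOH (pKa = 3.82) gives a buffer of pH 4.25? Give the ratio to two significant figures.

ratio = 2.7

pH = pKa + log(r) ⇒ log(r) = 4.25 − 3.82 = +0.43
r = [CH3CH(OH)COO-]/[CH3CH(OH)COOH] = 10^(+0.43) = 2.69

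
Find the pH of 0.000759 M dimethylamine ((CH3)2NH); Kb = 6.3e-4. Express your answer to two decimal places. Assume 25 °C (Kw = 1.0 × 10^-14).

(CH3)2NH + H2O ⇌ (CH3)2NH2+ + OH-
From the ICE table, Kb = [OH-]²/(0.000759 − [OH-]) = 6.3 × 10^-4.
The 5% rule fails; solving [OH-]² + Kb·[OH-] − Kb·C₀ = 0 exactly:
[OH-] = [−0.00063 + √(0.00063² + 1.91e-06)]/2 = 4.45 × 10^-4 M
pOH = 3.35, so pH = 14.00 − pOH = 10.65

pH = 10.65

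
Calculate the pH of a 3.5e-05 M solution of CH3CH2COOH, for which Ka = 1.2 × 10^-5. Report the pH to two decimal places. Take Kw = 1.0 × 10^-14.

pH = 4.81

CH3CH2COOH ⇌ CH3CH2COO- + H+
From the ICE table, Ka = [H+]²/(3.5e-05 − [H+]) = 1.2 × 10^-5.
[H+] is not negligible relative to C₀; solve [H+]² + 1.2e-05·[H+] − 4.2e-10 = 0.
[H+] = [−1.2e-05 + √(1.2e-05² + 1.68e-09)]/2 = 1.54 × 10^-5 M
pH = −log(1.54 × 10^-5) = 4.81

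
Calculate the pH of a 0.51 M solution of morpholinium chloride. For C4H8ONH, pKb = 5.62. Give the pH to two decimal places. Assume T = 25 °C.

C4H8ONH2+ is the conjugate acid of the weak base C4H8ONH.
Kb = 10^(−5.62) = 2.40 × 10^-6
Ka = Kw/Kb = 1.0×10^-14 / 2.40 × 10^-6 = 4.17 × 10^-9
From the ICE table, Ka = x²/(0.51 − x) = 4.17 × 10^-9.
Neglecting x in the denominator: x = √(4.17 × 10^-9 × 0.51) = 4.61 × 10^-5 M
pH = −log(4.61 × 10^-5) = 4.34

pH = 4.34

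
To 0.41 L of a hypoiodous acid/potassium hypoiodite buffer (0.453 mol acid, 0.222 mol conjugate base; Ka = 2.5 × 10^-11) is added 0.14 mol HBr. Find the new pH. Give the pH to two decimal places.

pH = 9.74

Added H+ converts OI- to HOI: HOI → 0.593 mol, OI- → 0.082 mol.
pKa = −log(2.5 × 10^-11) = 10.602
pH = pKa + log([A⁻]/[HA]) = 10.602 + log(0.082/0.593) = 10.602 -0.859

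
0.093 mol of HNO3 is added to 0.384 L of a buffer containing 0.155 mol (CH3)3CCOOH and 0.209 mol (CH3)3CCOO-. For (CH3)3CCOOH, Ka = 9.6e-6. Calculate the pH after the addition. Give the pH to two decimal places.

Added H+ converts (CH3)3CCOO- to (CH3)3CCOOH: (CH3)3CCOOH → 0.248 mol, (CH3)3CCOO- → 0.116 mol.
pKa = −log(9.6 × 10^-6) = 5.018
Henderson–Hasselbalch with mole ratio 0.116/0.248: pH = 5.018 + (-0.330)

pH = 4.69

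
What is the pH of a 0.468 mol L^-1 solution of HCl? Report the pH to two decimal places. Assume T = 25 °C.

pH = 0.33

HCl is a strong acid and dissociates completely, so [H+] = 0.468 M.
pH = -log(0.468) = 0.33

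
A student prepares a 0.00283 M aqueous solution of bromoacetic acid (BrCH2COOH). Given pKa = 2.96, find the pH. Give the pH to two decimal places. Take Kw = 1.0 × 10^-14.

BrCH2COOH ⇌ BrCH2COO- + H+
Ka = 10^(−2.96) = 1.10 × 10^-3
Let x = [H+] at equilibrium. Ka = x²/(0.00283 − x).
x is not negligible relative to C₀; solve x² + 0.0011·x − 3.11e-06 = 0.
x = [−0.0011 + √(0.0011² + 1.25e-05)]/2 = 1.30 × 10^-3 M
pH = −log(1.30 × 10^-3) = 2.89

pH = 2.89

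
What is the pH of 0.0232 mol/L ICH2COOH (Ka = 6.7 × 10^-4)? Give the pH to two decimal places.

pH = 2.44

ICH2COOH ⇌ ICH2COO- + H+
From the ICE table, Ka = x²/(0.0232 − x) = 6.7 × 10^-4.
The 5% rule fails; solving x² + Ka·x − Ka·C₀ = 0 exactly:
x = [−0.00067 + √(0.00067² + 6.22e-05)]/2 = 3.62 × 10^-3 M
pH = −log[H+] = −log(3.62 × 10^-3) = 2.44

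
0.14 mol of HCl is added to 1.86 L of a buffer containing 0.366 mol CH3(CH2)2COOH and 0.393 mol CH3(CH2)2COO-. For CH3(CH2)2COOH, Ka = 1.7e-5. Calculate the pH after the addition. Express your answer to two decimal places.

After neutralization: n(CH3(CH2)2COOH) = 0.506 mol, n(CH3(CH2)2COO-) = 0.253 mol.
pKa = −log(1.7 × 10^-5) = 4.770
pH = pKa + log(n_CH3(CH2)2COO-/n_CH3(CH2)2COOH) = 4.770 + log(0.253/0.506) = 4.770 + (-0.301)

pH = 4.47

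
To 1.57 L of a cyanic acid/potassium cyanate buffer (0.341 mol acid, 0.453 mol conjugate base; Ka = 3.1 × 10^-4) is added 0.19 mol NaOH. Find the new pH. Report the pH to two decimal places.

pH = 4.14

After neutralization: n(HOCN) = 0.151 mol, n(OCN-) = 0.643 mol.
pKa = −log(3.1 × 10^-4) = 3.509
Henderson–Hasselbalch with mole ratio 0.643/0.151: pH = 3.509 + (+0.629)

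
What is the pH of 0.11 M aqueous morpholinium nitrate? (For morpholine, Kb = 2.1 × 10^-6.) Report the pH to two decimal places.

C4H8ONH2+ is the conjugate acid of the weak base C4H8ONH.
Ka = Kw/Kb = 1.0×10^-14 / 2.1 × 10^-6 = 4.76 × 10^-9
Ka = x²/(0.11 − x) = 4.76 × 10^-9
Assume x ≪ 0.11: x ≈ √(4.76 × 10^-9 × 0.11) = 2.29 × 10^-5 M
pH = −log[H+] = −log(2.29 × 10^-5) = 4.64

pH = 4.64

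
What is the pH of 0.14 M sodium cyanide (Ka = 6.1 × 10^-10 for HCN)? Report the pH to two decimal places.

pH = 11.18

CN- is the conjugate base of the weak acid HCN.
Kb = Kw/Ka = 1.0×10^-14 / 6.1 × 10^-10 = 1.64 × 10^-5
From the ICE table, Kb = x²/(0.14 − x) = 1.64 × 10^-5.
Since Kb ≪ C₀, x ≈ √(Kb·C₀) = 1.52 × 10^-3 M.
(x/C₀ = 1.1% < 5%, so the approximation holds.)
pOH = −log(1.52 × 10^-3) = 2.82; pH = 14.00 − 2.82 = 11.18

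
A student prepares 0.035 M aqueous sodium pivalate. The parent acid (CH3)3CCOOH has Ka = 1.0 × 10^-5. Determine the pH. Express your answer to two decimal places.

pH = 8.77

(CH3)3CCOO- is the conjugate base of the weak acid (CH3)3CCOOH.
Kb = Kw/Ka = 1.0×10^-14 / 1.0 × 10^-5 = 1.00 × 10^-9
Kb = x²/(0.035 − x) = 1.00 × 10^-9
Since Kb ≪ C₀, x ≈ √(Kb·C₀) = 5.92 × 10^-6 M.
pOH = 5.23, so pH = 14.00 − pOH = 8.77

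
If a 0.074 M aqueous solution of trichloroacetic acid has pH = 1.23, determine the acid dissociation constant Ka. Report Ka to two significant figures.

[H+] = 10^(-1.23) = 5.89 × 10^-2 M
At equilibrium [HA] = 0.074 − 5.89 × 10^-2 = 1.51 × 10^-2 M
Ka = [H+][A-]/[HA] = (5.89 × 10^-2)² / 1.51 × 10^-2 = 2.3 × 10^-1

Ka = 2.3 × 10^-1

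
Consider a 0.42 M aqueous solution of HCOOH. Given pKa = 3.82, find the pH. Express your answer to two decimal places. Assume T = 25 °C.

HCOOH ⇌ HCOO- + H+
Ka = 10^(−3.82) = 1.51 × 10^-4
From the ICE table, Ka = [H+]²/(0.42 − [H+]) = 1.51 × 10^-4.
Assume [H+] ≪ 0.42: [H+] ≈ √(1.51 × 10^-4 × 0.42) = 7.96 × 10^-3 M
([H+]/C₀ = 1.9% < 5%, so the approximation holds.)
pH = −log[H+] = −log(7.96 × 10^-3) = 2.10

pH = 2.10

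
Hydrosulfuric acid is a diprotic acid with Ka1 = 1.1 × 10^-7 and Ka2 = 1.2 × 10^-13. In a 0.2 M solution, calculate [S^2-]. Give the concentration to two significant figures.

1.2 × 10^-13 M

First ionization gives [H+] ≈ [HS-] = 1.48 × 10^-4 M.
Second step: Ka2 = [H+][S^2-]/[HS-] ≈ [S^2-] (since [H+] ≈ [HS-]).
So [S^2-] ≈ Ka2.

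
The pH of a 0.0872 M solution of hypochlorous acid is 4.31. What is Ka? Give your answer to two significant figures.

Ka = 2.8 × 10^-8

[H+] = 10^(-4.31) = 4.90 × 10^-5 M
At equilibrium [HA] = 0.0872 − 4.90 × 10^-5 = 8.72 × 10^-2 M
Ka = [H+][A-]/[HA] = (4.90 × 10^-5)² / 8.72 × 10^-2 = 2.8 × 10^-8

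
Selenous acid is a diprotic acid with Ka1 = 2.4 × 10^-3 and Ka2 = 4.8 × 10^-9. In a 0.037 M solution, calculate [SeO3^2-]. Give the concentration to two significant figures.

4.8 × 10^-9 M

First ionization gives [H+] ≈ [HSeO3-] = 8.30 × 10^-3 M.
Second step: Ka2 = [H+][SeO3^2-]/[HSeO3-] ≈ [SeO3^2-] (since [H+] ≈ [HSeO3-]).
So [SeO3^2-] ≈ Ka2.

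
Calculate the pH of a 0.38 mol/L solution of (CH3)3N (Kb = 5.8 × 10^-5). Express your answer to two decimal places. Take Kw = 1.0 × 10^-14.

pH = 11.67

(CH3)3N + H2O ⇌ (CH3)3NH+ + OH-
From the ICE table, Kb = x²/(0.38 − x) = 5.8 × 10^-5.
Since Kb ≪ C₀, x ≈ √(Kb·C₀) = 4.69 × 10^-3 M.
pOH = 2.33, so pH = 14.00 − pOH = 11.67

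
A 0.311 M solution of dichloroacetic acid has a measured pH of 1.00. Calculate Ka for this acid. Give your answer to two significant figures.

Ka = 4.7 × 10^-2

[H+] = 10^(-1.00) = 1.00 × 10^-1 M
At equilibrium [HA] = 0.311 − 1.00 × 10^-1 = 2.11 × 10^-1 M
Ka = [H+][A-]/[HA] = (1.00 × 10^-1)² / 2.11 × 10^-1 = 4.7 × 10^-2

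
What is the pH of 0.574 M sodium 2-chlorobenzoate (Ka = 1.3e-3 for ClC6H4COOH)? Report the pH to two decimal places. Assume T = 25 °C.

ClC6H4COO- is the conjugate base of the weak acid ClC6H4COOH.
Kb = Kw/Ka = 1.0×10^-14 / 1.3 × 10^-3 = 7.69 × 10^-12
Kb = x²/(0.574 − x) = 7.69 × 10^-12
Assume x ≪ 0.574: x ≈ √(7.69 × 10^-12 × 0.574) = 2.10 × 10^-6 M
(x/C₀ = 0.00037% < 5%, so the approximation holds.)
pOH = −log(2.10 × 10^-6) = 5.68; pH = 14.00 − 5.68 = 8.32

pH = 8.32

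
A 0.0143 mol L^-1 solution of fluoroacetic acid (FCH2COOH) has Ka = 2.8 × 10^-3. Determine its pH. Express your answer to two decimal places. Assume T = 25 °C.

pH = 2.29

FCH2COOH ⇌ FCH2COO- + H+
Let x = [H+] at equilibrium. Ka = x²/(0.0143 − x).
The 5% rule fails; solving x² + Ka·x − Ka·C₀ = 0 exactly:
x = (−Ka + √(Ka² + 4·Ka·C₀))/2 = 5.08 × 10^-3 M
pH = −log[H+] = −log(5.08 × 10^-3) = 2.29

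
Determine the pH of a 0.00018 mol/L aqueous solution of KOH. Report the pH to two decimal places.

KOH is a strong base; [OH-] = 0.00018 M.
pOH = -log(0.00018) = 3.74
pH = 14.00 - 3.74 = 10.26

pH = 10.26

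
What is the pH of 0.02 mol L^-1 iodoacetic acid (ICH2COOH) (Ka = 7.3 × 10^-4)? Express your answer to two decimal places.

ICH2COOH ⇌ ICH2COO- + H+
Ka = x²/(0.02 − x) = 7.3 × 10^-4
x is not negligible relative to C₀; solve x² + 0.00073·x − 1.46e-05 = 0.
x = [−0.00073 + √(0.00073² + 5.84e-05)]/2 = 3.47 × 10^-3 M
pH = −log[H+] = −log(3.47 × 10^-3) = 2.46

pH = 2.46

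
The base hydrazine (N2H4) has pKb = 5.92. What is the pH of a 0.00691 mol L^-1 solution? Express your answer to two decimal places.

N2H4 + H2O ⇌ N2H5+ + OH-
Kb = 10^(−5.92) = 1.20 × 10^-6
From the ICE table, Kb = [OH-]²/(0.00691 − [OH-]) = 1.20 × 10^-6.
Since Kb ≪ C₀, [OH-] ≈ √(Kb·C₀) = 9.11 × 10^-5 M.
pOH = −log(9.11 × 10^-5) = 4.04; pH = 14.00 − 4.04 = 9.96

pH = 9.96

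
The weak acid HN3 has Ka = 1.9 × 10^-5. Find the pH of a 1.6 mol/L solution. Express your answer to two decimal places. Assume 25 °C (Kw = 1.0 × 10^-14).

pH = 2.26

HN3 ⇌ N3- + H+
Ka = x²/(1.6 − x) = 1.9 × 10^-5
Neglecting x in the denominator: x = √(1.9 × 10^-5 × 1.6) = 5.51 × 10^-3 M
pH = −log(5.51 × 10^-3) = 2.26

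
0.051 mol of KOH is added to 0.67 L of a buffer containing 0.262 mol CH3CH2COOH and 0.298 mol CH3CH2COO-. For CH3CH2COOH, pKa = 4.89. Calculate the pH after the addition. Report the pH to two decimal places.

pH = 5.11

OH- converts CH3CH2COOH to CH3CH2COO-: CH3CH2COOH → 0.211 mol, CH3CH2COO- → 0.349 mol.
pH = pKa + log(n_CH3CH2COO-/n_CH3CH2COOH) = 4.89 + log(0.349/0.211) = 4.89 + (+0.219)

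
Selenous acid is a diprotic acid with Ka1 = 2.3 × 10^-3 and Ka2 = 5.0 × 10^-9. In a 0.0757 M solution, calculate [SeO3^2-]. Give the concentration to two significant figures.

First ionization gives [H+] ≈ [HSeO3-] = 1.21 × 10^-2 M.
Second step: Ka2 = [H+][SeO3^2-]/[HSeO3-] ≈ [SeO3^2-] (since [H+] ≈ [HSeO3-]).
So [SeO3^2-] ≈ Ka2.

5.0 × 10^-9 M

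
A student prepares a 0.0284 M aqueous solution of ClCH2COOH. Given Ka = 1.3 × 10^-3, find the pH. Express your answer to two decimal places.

ClCH2COOH ⇌ ClCH2COO- + H+
From the ICE table, Ka = x²/(0.0284 − x) = 1.3 × 10^-3.
x is not negligible relative to C₀; solve x² + 0.0013·x − 3.69e-05 = 0.
x = [−0.0013 + √(0.0013² + 0.000148)]/2 = 5.46 × 10^-3 M
pH = −log[H+] = −log(5.46 × 10^-3) = 2.26

pH = 2.26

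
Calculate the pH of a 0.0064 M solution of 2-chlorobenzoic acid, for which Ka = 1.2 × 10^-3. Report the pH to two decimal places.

pH = 2.65

ClC6H4COOH ⇌ ClC6H4COO- + H+
From the ICE table, Ka = [H+]²/(0.0064 − [H+]) = 1.2 × 10^-3.
[H+] is not negligible relative to C₀; solve [H+]² + 0.0012·[H+] − 7.68e-06 = 0.
[H+] = (−Ka + √(Ka² + 4·Ka·C₀))/2 = 2.24 × 10^-3 M
pH = −log[H+] = −log(2.24 × 10^-3) = 2.65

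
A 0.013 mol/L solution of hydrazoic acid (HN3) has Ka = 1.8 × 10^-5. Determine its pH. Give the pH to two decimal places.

pH = 3.32

HN3 ⇌ N3- + H+
From the ICE table, Ka = x²/(0.013 − x) = 1.8 × 10^-5.
Assume x ≪ 0.013: x ≈ √(1.8 × 10^-5 × 0.013) = 4.84 × 10^-4 M
(x/C₀ = 3.7% < 5%, so the approximation holds.)
pH = −log(4.84 × 10^-4) = 3.32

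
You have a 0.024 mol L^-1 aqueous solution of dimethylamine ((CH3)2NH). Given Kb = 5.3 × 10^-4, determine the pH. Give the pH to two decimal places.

pH = 11.52

(CH3)2NH + H2O ⇌ (CH3)2NH2+ + OH-
Let x = [OH-] at equilibrium. Kb = x²/(0.024 − x).
Here C₀/Kb ≈ 45.3, so the small-x approximation fails. Use the quadratic:
x = (−Kb + √(Kb² + 4·Kb·C₀))/2 = 3.31 × 10^-3 M
pOH = 2.48, so pH = 14.00 − pOH = 11.52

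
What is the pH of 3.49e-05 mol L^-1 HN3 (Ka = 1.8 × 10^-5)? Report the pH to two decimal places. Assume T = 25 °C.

pH = 4.75

HN3 ⇌ N3- + H+
Let x = [H+] at equilibrium. Ka = x²/(3.49e-05 − x).
x is not negligible relative to C₀; solve x² + 1.8e-05·x − 6.28e-10 = 0.
x = (−Ka + √(Ka² + 4·Ka·C₀))/2 = 1.76 × 10^-5 M
pH = −log(1.76 × 10^-5) = 4.75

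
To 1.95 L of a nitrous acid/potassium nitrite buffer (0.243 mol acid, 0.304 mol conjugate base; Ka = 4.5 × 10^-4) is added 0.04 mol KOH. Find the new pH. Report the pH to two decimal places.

pH = 3.58

After neutralization: n(HNO2) = 0.203 mol, n(NO2-) = 0.344 mol.
pKa = −log(4.5 × 10^-4) = 3.347
pH = pKa + log(n_NO2-/n_HNO2) = 3.347 + log(0.344/0.203) = 3.347 + (+0.229)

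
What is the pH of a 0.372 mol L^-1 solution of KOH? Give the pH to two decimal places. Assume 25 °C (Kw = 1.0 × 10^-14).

KOH is a strong base; [OH-] = 0.372 M.
pOH = -log(0.372) = 0.43
pH = 14.00 - 0.43 = 13.57

pH = 13.57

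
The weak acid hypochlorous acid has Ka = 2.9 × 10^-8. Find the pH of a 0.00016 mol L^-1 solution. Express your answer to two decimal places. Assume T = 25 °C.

pH = 5.67

HOCl ⇌ OCl- + H+
Let x = [H+] at equilibrium. Ka = x²/(0.00016 − x).
Since Ka ≪ C₀, x ≈ √(Ka·C₀) = 2.15 × 10^-6 M.
(x/C₀ = 1.3% < 5%, so the approximation holds.)
pH = −log(2.15 × 10^-6) = 5.67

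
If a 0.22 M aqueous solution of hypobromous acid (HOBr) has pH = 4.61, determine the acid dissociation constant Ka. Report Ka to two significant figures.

Ka = 2.7 × 10^-9

[H+] = 10^(-4.61) = 2.45 × 10^-5 M
At equilibrium [HA] = 0.22 − 2.45 × 10^-5 = 2.20 × 10^-1 M
Ka = [H+][A-]/[HA] = (2.45 × 10^-5)² / 2.20 × 10^-1 = 2.7 × 10^-9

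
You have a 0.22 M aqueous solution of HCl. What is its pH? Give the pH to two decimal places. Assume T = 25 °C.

pH = 0.66

HCl is a strong acid and dissociates completely, so [H+] = 0.22 M.
pH = -log(0.22) = 0.66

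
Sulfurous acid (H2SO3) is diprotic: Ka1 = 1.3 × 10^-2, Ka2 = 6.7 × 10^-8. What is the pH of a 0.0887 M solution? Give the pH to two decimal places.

pH = 1.55

Since Ka1 ≫ Ka2, the first ionization dominates [H+].
Ka1 = x²/(0.0887 − x) = 1.3 × 10^-2
Solving the quadratic: x = (−Ka1 + √(Ka1² + 4·Ka1·C₀))/2 = 2.81 × 10^-2 M
pH = −log(2.81 × 10^-2) = 1.55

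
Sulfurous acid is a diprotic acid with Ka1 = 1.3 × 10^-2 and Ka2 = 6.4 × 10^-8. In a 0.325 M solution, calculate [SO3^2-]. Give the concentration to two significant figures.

First ionization gives [H+] ≈ [HSO3-] = 5.88 × 10^-2 M.
Second step: Ka2 = [H+][SO3^2-]/[HSO3-] ≈ [SO3^2-] (since [H+] ≈ [HSO3-]).
So [SO3^2-] ≈ Ka2.

6.4 × 10^-8 M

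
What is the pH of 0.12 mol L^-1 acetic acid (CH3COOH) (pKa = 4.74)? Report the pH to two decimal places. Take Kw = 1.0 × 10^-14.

CH3COOH ⇌ CH3COO- + H+
Ka = 10^(−4.74) = 1.82 × 10^-5
From the ICE table, Ka = x²/(0.12 − x) = 1.82 × 10^-5.
Neglecting x in the denominator: x = √(1.82 × 10^-5 × 0.12) = 1.48 × 10^-3 M
Check: 1.2% ionized — well under 5%, approximation valid.
pH = −log[H+] = −log(1.48 × 10^-3) = 2.83

pH = 2.83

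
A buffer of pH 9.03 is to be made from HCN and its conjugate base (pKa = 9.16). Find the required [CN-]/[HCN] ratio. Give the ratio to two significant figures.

pH = pKa + log(r) ⇒ log(r) = 9.03 − 9.16 = -0.13
r = [CN-]/[HCN] = 10^(-0.13) = 0.741

ratio = 0.74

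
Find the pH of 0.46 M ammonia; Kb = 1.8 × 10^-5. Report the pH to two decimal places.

pH = 11.46

NH3 + H2O ⇌ NH4+ + OH-
Kb = x²/(0.46 − x) = 1.8 × 10^-5
Assume x ≪ 0.46: x ≈ √(1.8 × 10^-5 × 0.46) = 2.88 × 10^-3 M
pOH = −log(2.88 × 10^-3) = 2.54; pH = 14.00 − 2.54 = 11.46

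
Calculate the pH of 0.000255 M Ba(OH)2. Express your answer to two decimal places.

Ba(OH)2 is a strong base (each formula unit releases 2 OH-); [OH-] = 0.00051 M.
pOH = -log(0.00051) = 3.29
pH = 14.00 - 3.29 = 10.71

pH = 10.71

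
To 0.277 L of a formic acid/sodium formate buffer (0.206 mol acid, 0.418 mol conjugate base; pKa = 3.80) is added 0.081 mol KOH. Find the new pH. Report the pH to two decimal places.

OH- converts HCOOH to HCOO-: HCOOH → 0.125 mol, HCOO- → 0.499 mol.
Henderson–Hasselbalch with mole ratio 0.499/0.125: pH = 3.80 + (+0.601)

pH = 4.40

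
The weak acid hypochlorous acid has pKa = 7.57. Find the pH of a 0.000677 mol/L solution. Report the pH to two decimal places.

pH = 5.37

HOCl ⇌ OCl- + H+
Ka = 10^(−7.57) = 2.69 × 10^-8
Ka = [H+]²/(0.000677 − [H+]) = 2.69 × 10^-8
Since Ka ≪ C₀, [H+] ≈ √(Ka·C₀) = 4.27 × 10^-6 M.
pH = −log(4.27 × 10^-6) = 5.37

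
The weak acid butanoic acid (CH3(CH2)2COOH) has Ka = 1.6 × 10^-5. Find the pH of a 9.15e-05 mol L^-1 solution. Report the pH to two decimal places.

pH = 4.51

CH3(CH2)2COOH ⇌ CH3(CH2)2COO- + H+
Ka = [H+]²/(9.15e-05 − [H+]) = 1.6 × 10^-5
The 5% rule fails; solving [H+]² + Ka·[H+] − Ka·C₀ = 0 exactly:
[H+] = (−Ka + √(Ka² + 4·Ka·C₀))/2 = 3.11 × 10^-5 M
pH = −log[H+] = −log(3.11 × 10^-5) = 4.51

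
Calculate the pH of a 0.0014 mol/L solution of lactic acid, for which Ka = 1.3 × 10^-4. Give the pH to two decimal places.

pH = 3.44

CH3CH(OH)COOH ⇌ CH3CH(OH)COO- + H+
Ka = [H+]²/(0.0014 − [H+]) = 1.3 × 10^-4
The 5% rule fails; solving [H+]² + Ka·[H+] − Ka·C₀ = 0 exactly:
[H+] = [−0.00013 + √(0.00013² + 7.28e-07)]/2 = 3.67 × 10^-4 M
pH = −log(3.67 × 10^-4) = 3.44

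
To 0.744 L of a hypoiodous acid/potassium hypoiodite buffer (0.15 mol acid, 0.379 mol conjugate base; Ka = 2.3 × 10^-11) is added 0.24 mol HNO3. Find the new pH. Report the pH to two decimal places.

After neutralization: n(HOI) = 0.39 mol, n(OI-) = 0.139 mol.
pKa = −log(2.3 × 10^-11) = 10.638
pH = pKa + log([A⁻]/[HA]) = 10.638 + log(0.139/0.39) = 10.638 -0.448

pH = 10.19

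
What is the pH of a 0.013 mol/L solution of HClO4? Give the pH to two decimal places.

HClO4 is a strong acid and dissociates completely, so [H+] = 0.013 M.
pH = -log(0.013) = 1.89

pH = 1.89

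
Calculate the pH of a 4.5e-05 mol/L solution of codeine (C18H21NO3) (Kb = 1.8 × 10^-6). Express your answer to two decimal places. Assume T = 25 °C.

pH = 8.91

C18H21NO3 + H2O ⇌ C18H22NO3+ + OH-
Let x = [OH-] at equilibrium. Kb = x²/(4.5e-05 − x).
x is not negligible relative to C₀; solve x² + 1.8e-06·x − 8.1e-11 = 0.
x = [−1.8e-06 + √(1.8e-06² + 3.24e-10)]/2 = 8.14 × 10^-6 M
pOH = −log(8.14 × 10^-6) = 5.09; pH = 14.00 − 5.09 = 8.91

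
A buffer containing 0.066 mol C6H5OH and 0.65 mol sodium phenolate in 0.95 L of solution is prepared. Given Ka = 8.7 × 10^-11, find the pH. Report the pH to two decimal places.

pH = 11.05

pKa = −log(8.7 × 10^-11) = 10.060
Henderson–Hasselbalch: pH = pKa + log([C6H5O-]/[C6H5OH]) = 10.060 + log(0.65/0.066)
pH = 10.060 + (+0.993) = 11.05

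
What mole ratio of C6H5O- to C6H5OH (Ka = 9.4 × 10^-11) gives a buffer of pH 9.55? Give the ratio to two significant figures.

ratio = 0.33

pKa = -log(9.4 × 10^-11) = 10.027
pH = pKa + log(r) ⇒ log(r) = 9.55 − 10.027 = -0.477
r = [C6H5O-]/[C6H5OH] = 10^(-0.477) = 0.333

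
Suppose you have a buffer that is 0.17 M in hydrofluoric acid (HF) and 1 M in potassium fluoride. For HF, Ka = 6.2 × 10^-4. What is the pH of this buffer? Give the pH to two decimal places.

pKa = −log(6.2 × 10^-4) = 3.208
Henderson–Hasselbalch: pH = pKa + log([F-]/[HF]) = 3.208 + log(1/0.17)
pH = 3.208 + (+0.770) = 3.98

pH = 3.98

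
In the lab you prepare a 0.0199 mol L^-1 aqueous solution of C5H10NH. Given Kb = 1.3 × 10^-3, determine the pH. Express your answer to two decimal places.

pH = 11.65

C5H10NH + H2O ⇌ C5H10NH2+ + OH-
Let x = [OH-] at equilibrium. Kb = x²/(0.0199 − x).
x is not negligible relative to C₀; solve x² + 0.0013·x − 2.59e-05 = 0.
x = (−Kb + √(Kb² + 4·Kb·C₀))/2 = 4.48 × 10^-3 M
pOH = 2.35, so pH = 14.00 − pOH = 11.65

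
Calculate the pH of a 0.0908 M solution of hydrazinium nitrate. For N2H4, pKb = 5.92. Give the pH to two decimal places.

pH = 4.56

N2H5+ is the conjugate acid of the weak base N2H4.
Kb = 10^(−5.92) = 1.20 × 10^-6
Ka = Kw/Kb = 1.0×10^-14 / 1.20 × 10^-6 = 8.33 × 10^-9
Let x = [H+] at equilibrium. Ka = x²/(0.0908 − x).
Assume x ≪ 0.0908: x ≈ √(8.33 × 10^-9 × 0.0908) = 2.75 × 10^-5 M
pH = −log(2.75 × 10^-5) = 4.56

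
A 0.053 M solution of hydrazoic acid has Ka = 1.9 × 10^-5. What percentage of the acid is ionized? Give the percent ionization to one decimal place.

HN3 ⇌ N3- + H+; let x = [H+] at equilibrium.
x ≈ √(Ka·C₀) = √(1.9 × 10^-5 × 0.053) = 1.00 × 10^-3 M
% ionization = x/C₀ × 100% = 1.00 × 10^-3/0.053 × 100% = 1.9%

1.9%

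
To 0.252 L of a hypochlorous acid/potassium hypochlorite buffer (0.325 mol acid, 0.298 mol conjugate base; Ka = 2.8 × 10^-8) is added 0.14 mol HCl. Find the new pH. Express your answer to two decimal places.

pH = 7.08

After neutralization: n(HOCl) = 0.465 mol, n(OCl-) = 0.158 mol.
pKa = −log(2.8 × 10^-8) = 7.553
Henderson–Hasselbalch with mole ratio 0.158/0.465: pH = 7.553 + (-0.469)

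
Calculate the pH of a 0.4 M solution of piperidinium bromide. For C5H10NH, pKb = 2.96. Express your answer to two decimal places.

C5H10NH2+ is the conjugate acid of the weak base C5H10NH.
Kb = 10^(−2.96) = 1.10 × 10^-3
Ka = Kw/Kb = 1.0×10^-14 / 1.10 × 10^-3 = 9.09 × 10^-12
Let x = [H+] at equilibrium. Ka = x²/(0.4 − x).
Assume x ≪ 0.4: x ≈ √(9.09 × 10^-12 × 0.4) = 1.91 × 10^-6 M
pH = −log(1.91 × 10^-6) = 5.72

pH = 5.72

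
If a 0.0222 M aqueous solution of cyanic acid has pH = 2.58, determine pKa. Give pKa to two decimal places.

[H+] = 10^(-2.58) = 2.63 × 10^-3 M
At equilibrium [HA] = 0.0222 − 2.63 × 10^-3 = 1.96 × 10^-2 M
Ka = [H+][A-]/[HA] = (2.63 × 10^-3)² / 1.96 × 10^-2 = 3.53 × 10^-4
pKa = -log(3.53 × 10^-4) = 3.45

pKa = 3.45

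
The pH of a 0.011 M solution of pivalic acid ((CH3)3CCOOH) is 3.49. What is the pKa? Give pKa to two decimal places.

[H+] = 10^(-3.49) = 3.24 × 10^-4 M
At equilibrium [HA] = 0.011 − 3.24 × 10^-4 = 1.07 × 10^-2 M
Ka = [H+][A-]/[HA] = (3.24 × 10^-4)² / 1.07 × 10^-2 = 9.81 × 10^-6
pKa = -log(9.81 × 10^-6) = 5.01

pKa = 5.01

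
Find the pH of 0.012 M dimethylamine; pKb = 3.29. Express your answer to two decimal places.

pH = 11.35

(CH3)2NH + H2O ⇌ (CH3)2NH2+ + OH-
Kb = 10^(−3.29) = 5.13 × 10^-4
Let x = [OH-] at equilibrium. Kb = x²/(0.012 − x).
The 5% rule fails; solving x² + Kb·x − Kb·C₀ = 0 exactly:
x = (−Kb + √(Kb² + 4·Kb·C₀))/2 = 2.24 × 10^-3 M
pOH = −log(2.24 × 10^-3) = 2.65; pH = 14.00 − 2.65 = 11.35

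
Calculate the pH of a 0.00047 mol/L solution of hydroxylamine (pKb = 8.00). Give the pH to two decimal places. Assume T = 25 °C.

NH2OH + H2O ⇌ NH3OH+ + OH-
Kb = 10^(−8.00) = 1.00 × 10^-8
From the ICE table, Kb = x²/(0.00047 − x) = 1.00 × 10^-8.
Assume x ≪ 0.00047: x ≈ √(1.00 × 10^-8 × 0.00047) = 2.17 × 10^-6 M
(x/C₀ = 0.46% < 5%, so the approximation holds.)
pOH = 5.66, so pH = 14.00 − pOH = 8.34

pH = 8.34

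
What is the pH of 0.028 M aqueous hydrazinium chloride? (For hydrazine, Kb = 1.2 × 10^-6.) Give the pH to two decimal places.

N2H5+ is the conjugate acid of the weak base N2H4.
Ka = Kw/Kb = 1.0×10^-14 / 1.2 × 10^-6 = 8.33 × 10^-9
Ka = [H+]²/(0.028 − [H+]) = 8.33 × 10^-9
Since Ka ≪ C₀, [H+] ≈ √(Ka·C₀) = 1.53 × 10^-5 M.
pH = −log[H+] = −log(1.53 × 10^-5) = 4.82

pH = 4.82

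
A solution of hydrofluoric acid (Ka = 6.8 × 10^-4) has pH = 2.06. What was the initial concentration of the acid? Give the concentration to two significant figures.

C₀ = 1.2 × 10^-1 M

[H+] = 10^(-2.06) = 8.71 × 10^-3 M = x
Ka = x²/(C₀ − x) ⇒ C₀ = x + x²/Ka
C₀ = 8.71 × 10^-3 + (8.71 × 10^-3)²/(6.8 × 10^-4) = 1.20 × 10^-1 M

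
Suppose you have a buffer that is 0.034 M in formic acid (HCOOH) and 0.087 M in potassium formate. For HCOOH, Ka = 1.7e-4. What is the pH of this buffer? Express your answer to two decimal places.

pKa = −log(1.7 × 10^-4) = 3.770
pH = pKa + log([A⁻]/[HA]) = 3.770 + log(0.087/0.034)
pH = 3.770 + (+0.408) = 4.18

pH = 4.18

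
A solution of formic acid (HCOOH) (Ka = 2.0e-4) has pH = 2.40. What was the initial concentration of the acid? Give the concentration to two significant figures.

[H+] = 10^(-2.40) = 3.98 × 10^-3 M = x
Ka = x²/(C₀ − x) ⇒ C₀ = x + x²/Ka
C₀ = 3.98 × 10^-3 + (3.98 × 10^-3)²/(2.0 × 10^-4) = 8.32 × 10^-2 M

C₀ = 8.3 × 10^-2 M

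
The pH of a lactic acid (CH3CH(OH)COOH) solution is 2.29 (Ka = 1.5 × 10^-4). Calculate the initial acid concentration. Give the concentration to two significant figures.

C₀ = 1.8 × 10^-1 M

[H+] = 10^(-2.29) = 5.13 × 10^-3 M = x
Ka = x²/(C₀ − x) ⇒ C₀ = x + x²/Ka
C₀ = 5.13 × 10^-3 + (5.13 × 10^-3)²/(1.5 × 10^-4) = 1.81 × 10^-1 M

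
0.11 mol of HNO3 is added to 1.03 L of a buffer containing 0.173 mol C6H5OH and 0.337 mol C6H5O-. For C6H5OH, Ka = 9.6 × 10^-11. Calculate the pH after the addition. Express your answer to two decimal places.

Added H+ converts C6H5O- to C6H5OH: C6H5OH → 0.283 mol, C6H5O- → 0.227 mol.
pKa = −log(9.6 × 10^-11) = 10.018
pH = pKa + log(n_C6H5O-/n_C6H5OH) = 10.018 + log(0.227/0.283) = 10.018 + (-0.096)

pH = 9.92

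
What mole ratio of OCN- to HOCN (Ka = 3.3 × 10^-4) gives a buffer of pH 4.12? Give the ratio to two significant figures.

pKa = -log(3.3 × 10^-4) = 3.481
pH = pKa + log(r) ⇒ log(r) = 4.12 − 3.481 = +0.639
r = [OCN-]/[HOCN] = 10^(+0.639) = 4.36

ratio = 4.4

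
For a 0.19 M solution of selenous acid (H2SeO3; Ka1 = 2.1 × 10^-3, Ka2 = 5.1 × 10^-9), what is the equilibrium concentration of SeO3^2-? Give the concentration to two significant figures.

First ionization gives [H+] ≈ [HSeO3-] = 1.90 × 10^-2 M.
Second step: Ka2 = [H+][SeO3^2-]/[HSeO3-] ≈ [SeO3^2-] (since [H+] ≈ [HSeO3-]).
So [SeO3^2-] ≈ Ka2.

5.1 × 10^-9 M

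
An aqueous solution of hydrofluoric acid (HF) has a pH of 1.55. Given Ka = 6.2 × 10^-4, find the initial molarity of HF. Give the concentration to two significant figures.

C₀ = 1.3 M

[H+] = 10^(-1.55) = 2.82 × 10^-2 M = x
Ka = x²/(C₀ − x) ⇒ C₀ = x + x²/Ka
C₀ = 2.82 × 10^-2 + (2.82 × 10^-2)²/(6.2 × 10^-4) = 1.31 M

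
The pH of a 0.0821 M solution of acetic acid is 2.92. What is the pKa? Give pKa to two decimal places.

[H+] = 10^(-2.92) = 1.20 × 10^-3 M
At equilibrium [HA] = 0.0821 − 1.20 × 10^-3 = 8.09 × 10^-2 M
Ka = [H+][A-]/[HA] = (1.20 × 10^-3)² / 8.09 × 10^-2 = 1.78 × 10^-5
pKa = -log(1.78 × 10^-5) = 4.75

pKa = 4.75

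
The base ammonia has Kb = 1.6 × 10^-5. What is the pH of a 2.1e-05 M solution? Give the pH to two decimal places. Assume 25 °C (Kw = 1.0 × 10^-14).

pH = 9.08

NH3 + H2O ⇌ NH4+ + OH-
Kb = x²/(2.1e-05 − x) = 1.6 × 10^-5
x is not negligible relative to C₀; solve x² + 1.6e-05·x − 3.36e-10 = 0.
x = [−1.6e-05 + √(1.6e-05² + 1.34e-09)]/2 = 1.20 × 10^-5 M
pOH = −log(1.20 × 10^-5) = 4.92; pH = 14.00 − 4.92 = 9.08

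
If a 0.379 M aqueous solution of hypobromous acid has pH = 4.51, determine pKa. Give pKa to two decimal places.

pKa = 8.60

[H+] = 10^(-4.51) = 3.09 × 10^-5 M
At equilibrium [HA] = 0.379 − 3.09 × 10^-5 = 3.79 × 10^-1 M
Ka = [H+][A-]/[HA] = (3.09 × 10^-5)² / 3.79 × 10^-1 = 2.52 × 10^-9
pKa = -log(2.52 × 10^-9) = 8.60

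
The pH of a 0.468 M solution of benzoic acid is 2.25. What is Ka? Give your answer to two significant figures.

Ka = 6.8 × 10^-5

[H+] = 10^(-2.25) = 5.62 × 10^-3 M
At equilibrium [HA] = 0.468 − 5.62 × 10^-3 = 4.62 × 10^-1 M
Ka = [H+][A-]/[HA] = (5.62 × 10^-3)² / 4.62 × 10^-1 = 6.8 × 10^-5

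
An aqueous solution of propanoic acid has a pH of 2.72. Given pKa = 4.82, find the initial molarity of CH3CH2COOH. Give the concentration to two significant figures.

C₀ = 2.4 × 10^-1 M

[H+] = 10^(-2.72) = 1.91 × 10^-3 M = x
Ka = 10^(−4.82) = 1.51 × 10^-5
Ka = x²/(C₀ − x) ⇒ C₀ = x + x²/Ka
C₀ = 1.91 × 10^-3 + (1.91 × 10^-3)²/(1.51 × 10^-5) = 2.44 × 10^-1 M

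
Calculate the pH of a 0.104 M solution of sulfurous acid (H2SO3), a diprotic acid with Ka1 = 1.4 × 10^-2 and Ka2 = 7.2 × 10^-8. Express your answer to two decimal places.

Since Ka1 ≫ Ka2, the first ionization dominates [H+].
Ka1 = x²/(0.104 − x) = 1.4 × 10^-2
Solving the quadratic: x = (−Ka1 + √(Ka1² + 4·Ka1·C₀))/2 = 3.18 × 10^-2 M
pH = −log(3.18 × 10^-2) = 1.50

pH = 1.50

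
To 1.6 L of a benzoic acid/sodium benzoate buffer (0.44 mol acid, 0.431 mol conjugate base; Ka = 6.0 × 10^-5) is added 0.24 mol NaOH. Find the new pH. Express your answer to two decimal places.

pH = 4.75

OH- converts C6H5COOH to C6H5COO-: C6H5COOH → 0.2 mol, C6H5COO- → 0.671 mol.
pKa = −log(6.0 × 10^-5) = 4.222
pH = pKa + log([A⁻]/[HA]) = 4.222 + log(0.671/0.2) = 4.222 +0.526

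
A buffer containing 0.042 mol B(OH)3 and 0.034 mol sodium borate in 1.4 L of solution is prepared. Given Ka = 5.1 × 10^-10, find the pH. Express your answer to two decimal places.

pKa = −log(5.1 × 10^-10) = 9.292
pH = pKa + log([A⁻]/[HA]) = 9.292 + log(0.034/0.042)
pH = 9.292 + (-0.092) = 9.20

pH = 9.20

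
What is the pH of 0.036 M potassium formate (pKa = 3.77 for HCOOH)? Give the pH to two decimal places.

pH = 8.16

HCOO- is the conjugate base of the weak acid HCOOH.
Ka = 10^(−3.77) = 1.70 × 10^-4
Kb = Kw/Ka = 1.0×10^-14 / 1.70 × 10^-4 = 5.88 × 10^-11
From the ICE table, Kb = [OH-]²/(0.036 − [OH-]) = 5.88 × 10^-11.
Since Kb ≪ C₀, [OH-] ≈ √(Kb·C₀) = 1.45 × 10^-6 M.
pOH = 5.84, so pH = 14.00 − pOH = 8.16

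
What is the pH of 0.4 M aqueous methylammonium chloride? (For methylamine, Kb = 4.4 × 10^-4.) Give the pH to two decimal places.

CH3NH3+ is the conjugate acid of the weak base CH3NH2.
Ka = Kw/Kb = 1.0×10^-14 / 4.4 × 10^-4 = 2.27 × 10^-11
From the ICE table, Ka = x²/(0.4 − x) = 2.27 × 10^-11.
Since Ka ≪ C₀, x ≈ √(Ka·C₀) = 3.01 × 10^-6 M.
(x/C₀ = 0.00075% < 5%, so the approximation holds.)
pH = −log[H+] = −log(3.01 × 10^-6) = 5.52

pH = 5.52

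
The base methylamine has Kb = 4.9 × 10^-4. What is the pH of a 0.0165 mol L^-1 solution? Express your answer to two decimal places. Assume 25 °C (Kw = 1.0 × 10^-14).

pH = 11.42

CH3NH2 + H2O ⇌ CH3NH3+ + OH-
Let x = [OH-] at equilibrium. Kb = x²/(0.0165 − x).
x is not negligible relative to C₀; solve x² + 0.00049·x − 8.08e-06 = 0.
x = (−Kb + √(Kb² + 4·Kb·C₀))/2 = 2.61 × 10^-3 M
pOH = 2.58, so pH = 14.00 − pOH = 11.42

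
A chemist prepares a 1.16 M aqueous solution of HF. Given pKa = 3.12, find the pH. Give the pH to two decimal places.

HF ⇌ F- + H+
Ka = 10^(−3.12) = 7.59 × 10^-4
From the ICE table, Ka = [H+]²/(1.16 − [H+]) = 7.59 × 10^-4.
Assume [H+] ≪ 1.16: [H+] ≈ √(7.59 × 10^-4 × 1.16) = 2.97 × 10^-2 M
pH = −log[H+] = −log(2.97 × 10^-2) = 1.53

pH = 1.53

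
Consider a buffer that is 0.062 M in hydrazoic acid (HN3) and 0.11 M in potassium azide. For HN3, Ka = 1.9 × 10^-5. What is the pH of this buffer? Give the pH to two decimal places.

pKa = −log(1.9 × 10^-5) = 4.721
pH = pKa + log([A⁻]/[HA]) = 4.721 + log(0.11/0.062)
pH = 4.721 + (+0.249) = 4.97

pH = 4.97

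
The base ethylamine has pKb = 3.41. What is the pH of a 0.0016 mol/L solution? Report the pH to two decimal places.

pH = 10.79

C2H5NH2 + H2O ⇌ C2H5NH3+ + OH-
Kb = 10^(−3.41) = 3.89 × 10^-4
Kb = x²/(0.0016 − x) = 3.89 × 10^-4
x is not negligible relative to C₀; solve x² + 0.000389·x − 6.22e-07 = 0.
x = (−Kb + √(Kb² + 4·Kb·C₀))/2 = 6.18 × 10^-4 M
pOH = 3.21, so pH = 14.00 − pOH = 10.79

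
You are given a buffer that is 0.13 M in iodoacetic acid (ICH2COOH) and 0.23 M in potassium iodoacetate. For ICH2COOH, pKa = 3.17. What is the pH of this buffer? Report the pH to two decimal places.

Henderson–Hasselbalch: pH = pKa + log([ICH2COO-]/[ICH2COOH]) = 3.17 + log(0.23/0.13)
pH = 3.17 + (+0.248) = 3.42

pH = 3.42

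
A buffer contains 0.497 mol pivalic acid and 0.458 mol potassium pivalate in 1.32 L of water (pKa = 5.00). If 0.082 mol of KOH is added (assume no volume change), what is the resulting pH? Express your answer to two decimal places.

pH = 5.11

OH- converts (CH3)3CCOOH to (CH3)3CCOO-: (CH3)3CCOOH → 0.415 mol, (CH3)3CCOO- → 0.54 mol.
pH = pKa + log(n_(CH3)3CCOO-/n_(CH3)3CCOOH) = 5.00 + log(0.54/0.415) = 5.00 + (+0.114)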